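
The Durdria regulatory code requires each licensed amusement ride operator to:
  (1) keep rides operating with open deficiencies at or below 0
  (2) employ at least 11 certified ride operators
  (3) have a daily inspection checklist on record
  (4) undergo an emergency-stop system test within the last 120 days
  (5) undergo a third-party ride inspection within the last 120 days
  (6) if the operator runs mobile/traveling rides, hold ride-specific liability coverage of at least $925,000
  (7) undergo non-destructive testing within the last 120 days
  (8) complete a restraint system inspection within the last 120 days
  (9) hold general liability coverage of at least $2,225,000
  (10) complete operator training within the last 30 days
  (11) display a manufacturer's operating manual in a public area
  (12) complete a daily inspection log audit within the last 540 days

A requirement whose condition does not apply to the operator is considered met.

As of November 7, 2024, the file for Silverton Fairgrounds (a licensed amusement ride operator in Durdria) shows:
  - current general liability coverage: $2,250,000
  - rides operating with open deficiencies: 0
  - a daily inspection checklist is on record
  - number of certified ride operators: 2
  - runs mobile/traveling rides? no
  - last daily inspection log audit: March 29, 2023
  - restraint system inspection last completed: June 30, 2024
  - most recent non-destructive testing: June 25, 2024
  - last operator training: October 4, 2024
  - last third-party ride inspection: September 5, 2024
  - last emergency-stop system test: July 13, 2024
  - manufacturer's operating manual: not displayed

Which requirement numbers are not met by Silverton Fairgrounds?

1. rides operating with open deficiencies 0 ≤ 0 → met
2. certified ride operators 2 < 11 → not met
3. daily inspection checklist present → met
4. emergency-stop system test 117 days ago vs limit 120 → met
5. third-party ride inspection 63 days ago vs limit 120 → met
6. condition 'runs mobile/traveling rides' does not hold → requirement n/a → met
7. non-destructive testing 135 days ago vs limit 120 → not met
8. restraint system inspection 130 days ago vs limit 120 → not met
9. general liability coverage $2,250,000 ≥ $2,225,000 → met
10. operator training 34 days ago vs limit 30 → not met
11. manufacturer's operating manual absent → not met
12. daily inspection log audit 589 days ago vs limit 540 → not met
Not met: 2, 7, 8, 10, 11, 12

2, 7, 8, 10, 11, 12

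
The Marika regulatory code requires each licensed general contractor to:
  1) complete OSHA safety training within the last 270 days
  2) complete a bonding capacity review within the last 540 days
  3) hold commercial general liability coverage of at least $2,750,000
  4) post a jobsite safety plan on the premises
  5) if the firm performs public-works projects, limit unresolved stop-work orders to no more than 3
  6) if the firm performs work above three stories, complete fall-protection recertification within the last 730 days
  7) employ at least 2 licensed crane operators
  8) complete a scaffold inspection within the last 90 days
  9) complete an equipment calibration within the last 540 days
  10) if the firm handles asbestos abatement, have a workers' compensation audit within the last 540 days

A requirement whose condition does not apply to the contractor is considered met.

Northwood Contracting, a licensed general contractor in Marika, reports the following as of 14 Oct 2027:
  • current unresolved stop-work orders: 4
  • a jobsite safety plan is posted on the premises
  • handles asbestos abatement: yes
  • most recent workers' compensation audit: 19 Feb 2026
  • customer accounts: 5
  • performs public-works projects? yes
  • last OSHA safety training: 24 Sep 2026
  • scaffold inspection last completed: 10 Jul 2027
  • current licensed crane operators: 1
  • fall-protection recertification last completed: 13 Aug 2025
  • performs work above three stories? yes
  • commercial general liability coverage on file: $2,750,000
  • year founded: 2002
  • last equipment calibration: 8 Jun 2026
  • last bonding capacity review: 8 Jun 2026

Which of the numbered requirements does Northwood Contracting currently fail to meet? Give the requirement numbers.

1. OSHA safety training 385 days ago vs limit 270 → not met
2. bonding capacity review 493 days ago vs limit 540 → met
3. commercial general liability coverage $2,750,000 ≥ $2,750,000 → met
4. jobsite safety plan present → met
5. condition 'performs public-works projects' holds; unresolved stop-work orders 4 > 3 → not met
6. condition 'performs work above three stories' holds; fall-protection recertification 792 days ago vs limit 730 → not met
7. licensed crane operators 1 < 2 → not met
8. scaffold inspection 96 days ago vs limit 90 → not met
9. equipment calibration 493 days ago vs limit 540 → met
10. condition 'handles asbestos abatement' holds; workers' compensation audit 602 days ago vs limit 540 → not met
Not met: 1, 5, 6, 7, 8, 10

1, 5, 6, 7, 8, 10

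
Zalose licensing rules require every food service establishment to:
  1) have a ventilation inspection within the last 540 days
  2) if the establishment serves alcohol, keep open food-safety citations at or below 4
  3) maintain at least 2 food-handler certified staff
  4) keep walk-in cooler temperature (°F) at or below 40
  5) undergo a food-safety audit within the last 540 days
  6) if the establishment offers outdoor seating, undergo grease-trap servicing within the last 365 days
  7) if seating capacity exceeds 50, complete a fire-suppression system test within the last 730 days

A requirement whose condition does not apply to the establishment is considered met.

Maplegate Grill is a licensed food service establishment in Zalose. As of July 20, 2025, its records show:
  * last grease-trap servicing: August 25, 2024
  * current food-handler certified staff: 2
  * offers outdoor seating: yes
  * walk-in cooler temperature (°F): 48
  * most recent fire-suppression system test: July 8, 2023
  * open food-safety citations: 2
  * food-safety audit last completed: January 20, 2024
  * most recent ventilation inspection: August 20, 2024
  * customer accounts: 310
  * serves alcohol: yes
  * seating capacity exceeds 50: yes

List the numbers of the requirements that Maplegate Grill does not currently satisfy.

1. ventilation inspection 334 days ago vs limit 540 → met
2. condition 'serves alcohol' holds; open food-safety citations 2 ≤ 4 → met
3. food-handler certified staff 2 ≥ 2 → met
4. walk-in cooler temperature (°F) 48 > 40 → not met
5. food-safety audit 547 days ago vs limit 540 → not met
6. condition 'offers outdoor seating' holds; grease-trap servicing 329 days ago vs limit 365 → met
7. condition 'seating capacity exceeds 50' holds; fire-suppression system test 743 days ago vs limit 730 → not met
Not met: 4, 5, 7

4, 5, 7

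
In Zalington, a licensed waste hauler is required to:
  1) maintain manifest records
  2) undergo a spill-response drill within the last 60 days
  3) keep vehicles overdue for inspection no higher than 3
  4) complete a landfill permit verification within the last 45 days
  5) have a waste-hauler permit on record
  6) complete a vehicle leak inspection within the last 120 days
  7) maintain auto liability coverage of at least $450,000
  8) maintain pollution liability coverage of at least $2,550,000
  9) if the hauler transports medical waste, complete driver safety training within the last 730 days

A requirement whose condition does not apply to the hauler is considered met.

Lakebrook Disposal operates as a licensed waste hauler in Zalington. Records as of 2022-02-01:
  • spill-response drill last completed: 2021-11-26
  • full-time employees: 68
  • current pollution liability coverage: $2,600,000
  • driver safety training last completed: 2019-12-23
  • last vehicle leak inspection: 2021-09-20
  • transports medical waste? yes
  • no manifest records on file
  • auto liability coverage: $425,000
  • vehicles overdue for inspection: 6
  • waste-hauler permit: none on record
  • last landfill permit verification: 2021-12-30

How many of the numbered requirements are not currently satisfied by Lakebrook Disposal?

7

1. manifest records absent → not met
2. spill-response drill 67 days ago vs limit 60 → not met
3. vehicles overdue for inspection 6 > 3 → not met
4. landfill permit verification 33 days ago vs limit 45 → met
5. waste-hauler permit absent → not met
6. vehicle leak inspection 134 days ago vs limit 120 → not met
7. auto liability coverage $425,000 < $450,000 → not met
8. pollution liability coverage $2,600,000 ≥ $2,550,000 → met
9. condition 'transports medical waste' holds; driver safety training 771 days ago vs limit 730 → not met
Not met: 7 of 9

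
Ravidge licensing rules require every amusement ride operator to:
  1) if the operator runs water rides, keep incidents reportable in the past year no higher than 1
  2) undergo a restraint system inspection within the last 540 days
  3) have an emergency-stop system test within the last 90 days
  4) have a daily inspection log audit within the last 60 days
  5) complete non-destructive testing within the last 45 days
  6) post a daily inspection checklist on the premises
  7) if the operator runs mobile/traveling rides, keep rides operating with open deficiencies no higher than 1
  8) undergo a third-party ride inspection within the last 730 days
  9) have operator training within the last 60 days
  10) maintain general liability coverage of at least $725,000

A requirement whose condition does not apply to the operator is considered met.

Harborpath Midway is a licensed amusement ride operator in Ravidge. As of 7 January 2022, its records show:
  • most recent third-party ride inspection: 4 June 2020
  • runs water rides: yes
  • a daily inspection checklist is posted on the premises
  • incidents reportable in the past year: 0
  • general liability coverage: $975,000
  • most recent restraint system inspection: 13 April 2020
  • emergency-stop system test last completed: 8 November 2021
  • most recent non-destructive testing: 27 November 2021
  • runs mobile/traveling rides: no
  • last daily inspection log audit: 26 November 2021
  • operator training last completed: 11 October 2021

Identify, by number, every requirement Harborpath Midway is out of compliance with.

2, 9

1. condition 'runs water rides' holds; incidents reportable in the past year 0 ≤ 1 → met
2. restraint system inspection 634 days ago vs limit 540 → not met
3. emergency-stop system test 60 days ago vs limit 90 → met
4. daily inspection log audit 42 days ago vs limit 60 → met
5. non-destructive testing 41 days ago vs limit 45 → met
6. daily inspection checklist present → met
7. condition 'runs mobile/traveling rides' does not hold → requirement n/a → met
8. third-party ride inspection 582 days ago vs limit 730 → met
9. operator training 88 days ago vs limit 60 → not met
10. general liability coverage $975,000 ≥ $725,000 → met
Not met: 2, 9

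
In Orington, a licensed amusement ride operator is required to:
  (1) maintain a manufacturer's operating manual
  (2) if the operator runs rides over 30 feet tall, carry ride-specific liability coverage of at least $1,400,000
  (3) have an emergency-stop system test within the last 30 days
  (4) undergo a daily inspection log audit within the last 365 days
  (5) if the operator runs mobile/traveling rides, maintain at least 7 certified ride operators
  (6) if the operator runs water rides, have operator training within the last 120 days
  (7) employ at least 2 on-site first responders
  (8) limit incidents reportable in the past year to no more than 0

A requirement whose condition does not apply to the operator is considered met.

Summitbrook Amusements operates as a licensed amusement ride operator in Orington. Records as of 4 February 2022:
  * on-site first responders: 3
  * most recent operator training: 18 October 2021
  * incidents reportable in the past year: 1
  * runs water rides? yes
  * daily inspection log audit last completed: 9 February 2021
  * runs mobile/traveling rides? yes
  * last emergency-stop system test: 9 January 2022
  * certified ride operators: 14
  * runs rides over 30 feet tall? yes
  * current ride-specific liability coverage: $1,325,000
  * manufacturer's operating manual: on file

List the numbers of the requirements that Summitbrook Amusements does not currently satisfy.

2, 8

1. manufacturer's operating manual present → met
2. condition 'runs rides over 30 feet tall' holds; ride-specific liability coverage $1,325,000 < $1,400,000 → not met
3. emergency-stop system test 26 days ago vs limit 30 → met
4. daily inspection log audit 360 days ago vs limit 365 → met
5. condition 'runs mobile/traveling rides' holds; certified ride operators 14 ≥ 7 → met
6. condition 'runs water rides' holds; operator training 109 days ago vs limit 120 → met
7. on-site first responders 3 ≥ 2 → met
8. incidents reportable in the past year 1 > 0 → not met
Not met: 2, 8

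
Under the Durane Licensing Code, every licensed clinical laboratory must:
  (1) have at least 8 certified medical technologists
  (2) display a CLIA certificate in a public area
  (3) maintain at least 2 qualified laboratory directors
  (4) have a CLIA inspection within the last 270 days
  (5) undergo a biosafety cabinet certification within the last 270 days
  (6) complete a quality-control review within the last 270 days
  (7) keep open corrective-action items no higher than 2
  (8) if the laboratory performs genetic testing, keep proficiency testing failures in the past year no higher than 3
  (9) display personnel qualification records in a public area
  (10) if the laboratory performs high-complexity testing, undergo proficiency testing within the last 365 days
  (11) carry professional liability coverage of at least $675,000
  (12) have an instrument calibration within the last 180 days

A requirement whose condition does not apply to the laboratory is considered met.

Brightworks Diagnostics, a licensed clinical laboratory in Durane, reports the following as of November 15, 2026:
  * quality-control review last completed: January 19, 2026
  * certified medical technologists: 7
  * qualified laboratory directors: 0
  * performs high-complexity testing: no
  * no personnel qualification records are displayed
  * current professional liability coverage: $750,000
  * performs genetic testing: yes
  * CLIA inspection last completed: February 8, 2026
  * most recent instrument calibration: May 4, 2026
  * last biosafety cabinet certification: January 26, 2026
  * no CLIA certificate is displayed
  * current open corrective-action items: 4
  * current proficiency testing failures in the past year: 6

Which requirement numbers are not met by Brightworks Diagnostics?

1, 2, 3, 4, 5, 6, 7, 8, 9, 12

1. certified medical technologists 7 < 8 → not met
2. CLIA certificate absent → not met
3. qualified laboratory directors 0 < 2 → not met
4. CLIA inspection 280 days ago vs limit 270 → not met
5. biosafety cabinet certification 293 days ago vs limit 270 → not met
6. quality-control review 300 days ago vs limit 270 → not met
7. open corrective-action items 4 > 2 → not met
8. condition 'performs genetic testing' holds; proficiency testing failures in the past year 6 > 3 → not met
9. personnel qualification records absent → not met
10. condition 'performs high-complexity testing' does not hold → requirement n/a → met
11. professional liability coverage $750,000 ≥ $675,000 → met
12. instrument calibration 195 days ago vs limit 180 → not met
Not met: 1, 2, 3, 4, 5, 6, 7, 8, 9, 12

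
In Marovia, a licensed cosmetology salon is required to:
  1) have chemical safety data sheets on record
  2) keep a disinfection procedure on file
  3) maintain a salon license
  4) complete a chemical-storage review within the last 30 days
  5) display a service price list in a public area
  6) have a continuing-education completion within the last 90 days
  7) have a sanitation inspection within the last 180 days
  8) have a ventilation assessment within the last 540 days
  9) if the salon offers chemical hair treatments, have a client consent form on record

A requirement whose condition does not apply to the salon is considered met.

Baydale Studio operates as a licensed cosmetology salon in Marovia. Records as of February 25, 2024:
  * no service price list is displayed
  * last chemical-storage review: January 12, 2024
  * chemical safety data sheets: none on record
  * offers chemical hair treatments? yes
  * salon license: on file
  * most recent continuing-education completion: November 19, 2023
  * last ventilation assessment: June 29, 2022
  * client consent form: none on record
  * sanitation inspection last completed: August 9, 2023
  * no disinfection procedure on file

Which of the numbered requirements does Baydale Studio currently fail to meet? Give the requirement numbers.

1, 2, 4, 5, 6, 7, 8, 9

1. chemical safety data sheets absent → not met
2. disinfection procedure absent → not met
3. salon license present → met
4. chemical-storage review 44 days ago vs limit 30 → not met
5. service price list absent → not met
6. continuing-education completion 98 days ago vs limit 90 → not met
7. sanitation inspection 200 days ago vs limit 180 → not met
8. ventilation assessment 606 days ago vs limit 540 → not met
9. condition 'offers chemical hair treatments' holds; client consent form absent → not met
Not met: 1, 2, 4, 5, 6, 7, 8, 9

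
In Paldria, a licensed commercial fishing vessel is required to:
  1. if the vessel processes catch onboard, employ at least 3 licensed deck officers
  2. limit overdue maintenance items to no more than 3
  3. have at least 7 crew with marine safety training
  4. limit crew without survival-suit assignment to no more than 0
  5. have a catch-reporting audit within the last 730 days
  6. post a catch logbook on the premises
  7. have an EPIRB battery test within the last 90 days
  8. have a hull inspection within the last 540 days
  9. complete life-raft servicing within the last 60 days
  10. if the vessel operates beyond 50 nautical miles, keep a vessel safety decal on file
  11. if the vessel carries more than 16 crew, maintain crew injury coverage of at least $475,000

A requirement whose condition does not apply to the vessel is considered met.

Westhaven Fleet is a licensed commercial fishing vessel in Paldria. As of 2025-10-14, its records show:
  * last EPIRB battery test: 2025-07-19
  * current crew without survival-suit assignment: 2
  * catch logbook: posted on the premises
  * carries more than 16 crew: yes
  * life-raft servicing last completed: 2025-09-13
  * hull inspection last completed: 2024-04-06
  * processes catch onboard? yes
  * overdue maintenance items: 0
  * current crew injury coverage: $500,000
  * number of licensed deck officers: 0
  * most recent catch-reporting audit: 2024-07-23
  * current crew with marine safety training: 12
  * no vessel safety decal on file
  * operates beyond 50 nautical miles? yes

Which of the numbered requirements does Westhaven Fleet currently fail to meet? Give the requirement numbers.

1, 4, 8, 10

1. condition 'processes catch onboard' holds; licensed deck officers 0 < 3 → not met
2. overdue maintenance items 0 ≤ 3 → met
3. crew with marine safety training 12 ≥ 7 → met
4. crew without survival-suit assignment 2 > 0 → not met
5. catch-reporting audit 448 days ago vs limit 730 → met
6. catch logbook present → met
7. EPIRB battery test 87 days ago vs limit 90 → met
8. hull inspection 556 days ago vs limit 540 → not met
9. life-raft servicing 31 days ago vs limit 60 → met
10. condition 'operates beyond 50 nautical miles' holds; vessel safety decal absent → not met
11. condition 'carries more than 16 crew' holds; crew injury coverage $500,000 ≥ $475,000 → met
Not met: 1, 4, 8, 10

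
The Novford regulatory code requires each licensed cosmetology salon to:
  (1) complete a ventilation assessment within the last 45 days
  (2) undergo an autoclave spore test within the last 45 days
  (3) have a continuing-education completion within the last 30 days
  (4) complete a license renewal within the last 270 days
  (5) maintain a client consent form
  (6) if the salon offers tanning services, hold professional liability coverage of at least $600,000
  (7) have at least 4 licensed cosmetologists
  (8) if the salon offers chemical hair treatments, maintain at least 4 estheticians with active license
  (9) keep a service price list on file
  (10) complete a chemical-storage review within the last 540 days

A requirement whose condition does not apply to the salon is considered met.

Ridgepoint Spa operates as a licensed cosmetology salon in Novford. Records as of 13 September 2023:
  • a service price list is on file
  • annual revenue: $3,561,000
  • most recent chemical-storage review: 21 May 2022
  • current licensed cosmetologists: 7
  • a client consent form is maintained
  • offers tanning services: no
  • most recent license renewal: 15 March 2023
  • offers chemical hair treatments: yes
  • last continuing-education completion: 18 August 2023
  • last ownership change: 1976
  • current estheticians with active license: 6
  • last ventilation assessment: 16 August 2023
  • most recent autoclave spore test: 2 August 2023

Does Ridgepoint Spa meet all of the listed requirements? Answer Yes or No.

1. ventilation assessment 28 days ago vs limit 45 → met
2. autoclave spore test 42 days ago vs limit 45 → met
3. continuing-education completion 26 days ago vs limit 30 → met
4. license renewal 182 days ago vs limit 270 → met
5. client consent form present → met
6. condition 'offers tanning services' does not hold → requirement n/a → met
7. licensed cosmetologists 7 ≥ 4 → met
8. condition 'offers chemical hair treatments' holds; estheticians with active license 6 ≥ 4 → met
9. service price list present → met
10. chemical-storage review 480 days ago vs limit 540 → met
All met.

Yes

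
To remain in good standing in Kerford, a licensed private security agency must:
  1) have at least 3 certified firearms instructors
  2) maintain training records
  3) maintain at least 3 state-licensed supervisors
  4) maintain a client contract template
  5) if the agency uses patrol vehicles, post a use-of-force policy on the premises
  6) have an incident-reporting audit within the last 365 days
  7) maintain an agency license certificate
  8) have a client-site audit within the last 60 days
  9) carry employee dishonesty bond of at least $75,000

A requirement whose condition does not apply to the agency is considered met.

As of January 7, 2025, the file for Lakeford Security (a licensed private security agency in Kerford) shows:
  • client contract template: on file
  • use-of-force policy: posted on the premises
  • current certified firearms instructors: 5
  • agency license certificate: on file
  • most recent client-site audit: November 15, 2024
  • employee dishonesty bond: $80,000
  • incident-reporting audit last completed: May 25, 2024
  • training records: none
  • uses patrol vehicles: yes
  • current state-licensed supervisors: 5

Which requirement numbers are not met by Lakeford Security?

1. certified firearms instructors 5 ≥ 3 → met
2. training records absent → not met
3. state-licensed supervisors 5 ≥ 3 → met
4. client contract template present → met
5. condition 'uses patrol vehicles' holds; use-of-force policy present → met
6. incident-reporting audit 227 days ago vs limit 365 → met
7. agency license certificate present → met
8. client-site audit 53 days ago vs limit 60 → met
9. employee dishonesty bond $80,000 ≥ $75,000 → met
Not met: 2

2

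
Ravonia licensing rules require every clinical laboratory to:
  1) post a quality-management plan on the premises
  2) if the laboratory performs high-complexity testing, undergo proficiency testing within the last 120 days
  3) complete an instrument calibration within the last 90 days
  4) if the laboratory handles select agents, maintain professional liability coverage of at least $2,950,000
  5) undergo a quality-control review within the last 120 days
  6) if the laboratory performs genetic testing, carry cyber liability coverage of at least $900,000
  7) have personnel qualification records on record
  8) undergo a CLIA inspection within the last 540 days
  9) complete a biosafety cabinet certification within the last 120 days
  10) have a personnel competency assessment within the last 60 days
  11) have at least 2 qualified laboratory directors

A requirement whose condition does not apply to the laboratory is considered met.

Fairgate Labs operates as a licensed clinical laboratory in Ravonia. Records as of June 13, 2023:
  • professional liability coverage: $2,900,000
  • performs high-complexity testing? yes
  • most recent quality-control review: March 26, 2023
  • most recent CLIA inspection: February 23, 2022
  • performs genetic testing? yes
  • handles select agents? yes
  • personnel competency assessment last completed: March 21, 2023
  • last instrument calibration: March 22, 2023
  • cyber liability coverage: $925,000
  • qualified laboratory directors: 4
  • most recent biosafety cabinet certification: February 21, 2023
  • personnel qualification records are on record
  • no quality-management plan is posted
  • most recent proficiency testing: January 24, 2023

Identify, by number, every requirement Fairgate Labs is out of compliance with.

1, 2, 4, 10

1. quality-management plan absent → not met
2. condition 'performs high-complexity testing' holds; proficiency testing 140 days ago vs limit 120 → not met
3. instrument calibration 83 days ago vs limit 90 → met
4. condition 'handles select agents' holds; professional liability coverage $2,900,000 < $2,950,000 → not met
5. quality-control review 79 days ago vs limit 120 → met
6. condition 'performs genetic testing' holds; cyber liability coverage $925,000 ≥ $900,000 → met
7. personnel qualification records present → met
8. CLIA inspection 475 days ago vs limit 540 → met
9. biosafety cabinet certification 112 days ago vs limit 120 → met
10. personnel competency assessment 84 days ago vs limit 60 → not met
11. qualified laboratory directors 4 ≥ 2 → met
Not met: 1, 2, 4, 10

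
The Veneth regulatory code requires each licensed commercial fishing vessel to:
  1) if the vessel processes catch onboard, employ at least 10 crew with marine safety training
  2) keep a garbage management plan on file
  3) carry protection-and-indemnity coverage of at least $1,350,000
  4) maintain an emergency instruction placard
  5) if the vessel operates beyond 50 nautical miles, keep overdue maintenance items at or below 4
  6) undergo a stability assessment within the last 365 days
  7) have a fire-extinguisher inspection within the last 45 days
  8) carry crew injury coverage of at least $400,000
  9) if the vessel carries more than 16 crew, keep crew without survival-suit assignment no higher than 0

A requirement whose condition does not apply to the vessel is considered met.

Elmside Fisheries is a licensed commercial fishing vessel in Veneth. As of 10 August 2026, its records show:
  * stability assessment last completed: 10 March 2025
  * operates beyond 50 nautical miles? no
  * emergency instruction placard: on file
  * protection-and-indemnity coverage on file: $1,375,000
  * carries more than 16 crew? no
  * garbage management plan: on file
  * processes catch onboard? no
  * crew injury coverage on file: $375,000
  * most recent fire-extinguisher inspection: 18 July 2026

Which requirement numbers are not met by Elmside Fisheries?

1. condition 'processes catch onboard' does not hold → requirement n/a → met
2. garbage management plan present → met
3. protection-and-indemnity coverage $1,375,000 ≥ $1,350,000 → met
4. emergency instruction placard present → met
5. condition 'operates beyond 50 nautical miles' does not hold → requirement n/a → met
6. stability assessment 518 days ago vs limit 365 → not met
7. fire-extinguisher inspection 23 days ago vs limit 45 → met
8. crew injury coverage $375,000 < $400,000 → not met
9. condition 'carries more than 16 crew' does not hold → requirement n/a → met
Not met: 6, 8

6, 8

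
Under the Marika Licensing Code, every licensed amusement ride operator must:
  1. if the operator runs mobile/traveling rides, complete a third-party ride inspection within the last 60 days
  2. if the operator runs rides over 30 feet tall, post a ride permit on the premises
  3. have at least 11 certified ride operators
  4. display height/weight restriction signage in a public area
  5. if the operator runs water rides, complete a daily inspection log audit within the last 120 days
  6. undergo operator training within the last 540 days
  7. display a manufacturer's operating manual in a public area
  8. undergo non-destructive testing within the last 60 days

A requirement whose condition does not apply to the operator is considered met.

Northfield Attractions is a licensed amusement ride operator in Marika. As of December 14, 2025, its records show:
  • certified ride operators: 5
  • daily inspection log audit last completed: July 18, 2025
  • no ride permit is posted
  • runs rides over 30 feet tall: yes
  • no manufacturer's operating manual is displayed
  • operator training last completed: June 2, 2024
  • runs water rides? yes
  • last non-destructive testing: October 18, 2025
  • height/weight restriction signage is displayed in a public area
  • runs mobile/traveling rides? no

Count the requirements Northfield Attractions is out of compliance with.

1. condition 'runs mobile/traveling rides' does not hold → requirement n/a → met
2. condition 'runs rides over 30 feet tall' holds; ride permit absent → not met
3. certified ride operators 5 < 11 → not met
4. height/weight restriction signage present → met
5. condition 'runs water rides' holds; daily inspection log audit 149 days ago vs limit 120 → not met
6. operator training 560 days ago vs limit 540 → not met
7. manufacturer's operating manual absent → not met
8. non-destructive testing 57 days ago vs limit 60 → met
Not met: 5 of 8

5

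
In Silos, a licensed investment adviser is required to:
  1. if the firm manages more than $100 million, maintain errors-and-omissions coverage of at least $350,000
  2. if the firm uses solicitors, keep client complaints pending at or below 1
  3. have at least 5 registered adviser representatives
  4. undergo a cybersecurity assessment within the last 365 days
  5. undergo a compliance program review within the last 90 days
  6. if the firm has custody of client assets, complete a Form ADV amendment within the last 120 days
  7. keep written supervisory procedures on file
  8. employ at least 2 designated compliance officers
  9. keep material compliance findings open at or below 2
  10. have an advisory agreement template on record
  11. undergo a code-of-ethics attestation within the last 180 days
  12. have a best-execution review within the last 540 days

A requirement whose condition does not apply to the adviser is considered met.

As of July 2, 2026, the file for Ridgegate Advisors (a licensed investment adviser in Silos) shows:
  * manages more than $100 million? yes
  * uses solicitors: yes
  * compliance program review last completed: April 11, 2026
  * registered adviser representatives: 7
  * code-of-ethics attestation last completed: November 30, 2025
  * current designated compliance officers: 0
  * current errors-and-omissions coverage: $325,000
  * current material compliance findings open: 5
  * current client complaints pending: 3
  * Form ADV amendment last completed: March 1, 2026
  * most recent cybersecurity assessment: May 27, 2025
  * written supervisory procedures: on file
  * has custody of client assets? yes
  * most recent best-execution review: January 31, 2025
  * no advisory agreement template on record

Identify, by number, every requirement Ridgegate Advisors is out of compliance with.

1, 2, 4, 6, 8, 9, 10, 11

1. condition 'manages more than $100 million' holds; errors-and-omissions coverage $325,000 < $350,000 → not met
2. condition 'uses solicitors' holds; client complaints pending 3 > 1 → not met
3. registered adviser representatives 7 ≥ 5 → met
4. cybersecurity assessment 401 days ago vs limit 365 → not met
5. compliance program review 82 days ago vs limit 90 → met
6. condition 'has custody of client assets' holds; Form ADV amendment 123 days ago vs limit 120 → not met
7. written supervisory procedures present → met
8. designated compliance officers 0 < 2 → not met
9. material compliance findings open 5 > 2 → not met
10. advisory agreement template absent → not met
11. code-of-ethics attestation 214 days ago vs limit 180 → not met
12. best-execution review 517 days ago vs limit 540 → met
Not met: 1, 2, 4, 6, 8, 9, 10, 11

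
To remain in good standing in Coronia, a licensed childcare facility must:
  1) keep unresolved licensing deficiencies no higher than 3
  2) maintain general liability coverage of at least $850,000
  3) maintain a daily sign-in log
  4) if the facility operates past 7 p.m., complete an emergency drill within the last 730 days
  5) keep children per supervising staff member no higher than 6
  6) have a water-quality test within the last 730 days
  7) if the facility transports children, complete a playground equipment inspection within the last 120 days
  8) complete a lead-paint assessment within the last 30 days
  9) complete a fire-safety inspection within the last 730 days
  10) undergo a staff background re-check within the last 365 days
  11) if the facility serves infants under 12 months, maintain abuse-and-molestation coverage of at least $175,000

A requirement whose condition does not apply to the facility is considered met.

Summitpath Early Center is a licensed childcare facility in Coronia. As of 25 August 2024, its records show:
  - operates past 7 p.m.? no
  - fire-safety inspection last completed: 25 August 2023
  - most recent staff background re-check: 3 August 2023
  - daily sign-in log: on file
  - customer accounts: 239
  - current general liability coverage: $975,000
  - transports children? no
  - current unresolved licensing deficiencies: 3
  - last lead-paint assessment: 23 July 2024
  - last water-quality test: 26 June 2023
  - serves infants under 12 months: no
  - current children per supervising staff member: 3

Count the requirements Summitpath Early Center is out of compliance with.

1. unresolved licensing deficiencies 3 ≤ 3 → met
2. general liability coverage $975,000 ≥ $850,000 → met
3. daily sign-in log present → met
4. condition 'operates past 7 p.m.' does not hold → requirement n/a → met
5. children per supervising staff member 3 ≤ 6 → met
6. water-quality test 426 days ago vs limit 730 → met
7. condition 'transports children' does not hold → requirement n/a → met
8. lead-paint assessment 33 days ago vs limit 30 → not met
9. fire-safety inspection 366 days ago vs limit 730 → met
10. staff background re-check 388 days ago vs limit 365 → not met
11. condition 'serves infants under 12 months' does not hold → requirement n/a → met
Not met: 2 of 11

2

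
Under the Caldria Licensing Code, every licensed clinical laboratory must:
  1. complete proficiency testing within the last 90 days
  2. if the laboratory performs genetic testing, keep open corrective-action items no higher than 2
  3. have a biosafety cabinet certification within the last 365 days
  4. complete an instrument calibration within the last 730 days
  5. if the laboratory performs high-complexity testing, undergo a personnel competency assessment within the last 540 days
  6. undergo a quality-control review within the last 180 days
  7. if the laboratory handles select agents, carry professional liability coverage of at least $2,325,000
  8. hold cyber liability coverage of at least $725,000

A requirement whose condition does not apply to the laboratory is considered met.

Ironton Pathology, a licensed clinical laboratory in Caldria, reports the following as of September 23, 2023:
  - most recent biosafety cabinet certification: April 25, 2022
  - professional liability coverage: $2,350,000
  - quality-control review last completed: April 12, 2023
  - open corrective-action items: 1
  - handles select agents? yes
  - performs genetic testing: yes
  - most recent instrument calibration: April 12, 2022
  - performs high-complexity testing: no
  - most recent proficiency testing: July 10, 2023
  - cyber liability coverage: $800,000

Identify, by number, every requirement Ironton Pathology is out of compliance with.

1. proficiency testing 75 days ago vs limit 90 → met
2. condition 'performs genetic testing' holds; open corrective-action items 1 ≤ 2 → met
3. biosafety cabinet certification 516 days ago vs limit 365 → not met
4. instrument calibration 529 days ago vs limit 730 → met
5. condition 'performs high-complexity testing' does not hold → requirement n/a → met
6. quality-control review 164 days ago vs limit 180 → met
7. condition 'handles select agents' holds; professional liability coverage $2,350,000 ≥ $2,325,000 → met
8. cyber liability coverage $800,000 ≥ $725,000 → met
Not met: 3

3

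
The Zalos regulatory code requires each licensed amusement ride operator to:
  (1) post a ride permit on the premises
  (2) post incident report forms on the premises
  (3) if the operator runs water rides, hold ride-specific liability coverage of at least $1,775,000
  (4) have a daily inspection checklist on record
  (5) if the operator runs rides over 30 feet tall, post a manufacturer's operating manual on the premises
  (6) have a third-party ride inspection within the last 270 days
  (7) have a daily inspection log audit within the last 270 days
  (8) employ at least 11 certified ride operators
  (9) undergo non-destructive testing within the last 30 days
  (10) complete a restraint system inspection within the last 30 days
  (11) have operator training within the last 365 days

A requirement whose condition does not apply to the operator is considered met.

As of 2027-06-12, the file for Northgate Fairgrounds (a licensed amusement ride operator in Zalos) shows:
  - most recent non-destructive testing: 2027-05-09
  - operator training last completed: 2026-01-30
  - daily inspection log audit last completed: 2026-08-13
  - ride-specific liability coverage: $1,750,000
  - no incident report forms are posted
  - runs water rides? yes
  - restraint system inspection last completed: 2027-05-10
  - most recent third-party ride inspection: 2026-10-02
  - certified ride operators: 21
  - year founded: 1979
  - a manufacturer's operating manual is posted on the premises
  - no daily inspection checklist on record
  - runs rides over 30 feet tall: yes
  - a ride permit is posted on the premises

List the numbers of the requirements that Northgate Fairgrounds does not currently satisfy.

2, 3, 4, 7, 9, 10, 11

1. ride permit present → met
2. incident report forms absent → not met
3. condition 'runs water rides' holds; ride-specific liability coverage $1,750,000 < $1,775,000 → not met
4. daily inspection checklist absent → not met
5. condition 'runs rides over 30 feet tall' holds; manufacturer's operating manual present → met
6. third-party ride inspection 253 days ago vs limit 270 → met
7. daily inspection log audit 303 days ago vs limit 270 → not met
8. certified ride operators 21 ≥ 11 → met
9. non-destructive testing 34 days ago vs limit 30 → not met
10. restraint system inspection 33 days ago vs limit 30 → not met
11. operator training 498 days ago vs limit 365 → not met
Not met: 2, 3, 4, 7, 9, 10, 11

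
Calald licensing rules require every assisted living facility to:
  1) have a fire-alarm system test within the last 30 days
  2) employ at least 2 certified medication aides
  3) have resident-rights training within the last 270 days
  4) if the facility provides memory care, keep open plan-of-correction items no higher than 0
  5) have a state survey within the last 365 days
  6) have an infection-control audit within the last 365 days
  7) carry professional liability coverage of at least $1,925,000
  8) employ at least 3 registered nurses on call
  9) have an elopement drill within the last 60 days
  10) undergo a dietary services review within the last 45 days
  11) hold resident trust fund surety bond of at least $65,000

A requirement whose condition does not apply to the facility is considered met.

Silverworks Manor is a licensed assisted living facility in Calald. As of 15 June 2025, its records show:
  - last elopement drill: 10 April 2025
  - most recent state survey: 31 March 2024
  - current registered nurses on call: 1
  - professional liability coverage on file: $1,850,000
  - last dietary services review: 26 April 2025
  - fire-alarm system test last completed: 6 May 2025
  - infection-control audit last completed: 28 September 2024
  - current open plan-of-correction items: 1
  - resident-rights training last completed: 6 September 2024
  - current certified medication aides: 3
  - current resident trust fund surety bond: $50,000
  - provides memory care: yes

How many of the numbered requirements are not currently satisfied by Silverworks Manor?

9

1. fire-alarm system test 40 days ago vs limit 30 → not met
2. certified medication aides 3 ≥ 2 → met
3. resident-rights training 282 days ago vs limit 270 → not met
4. condition 'provides memory care' holds; open plan-of-correction items 1 > 0 → not met
5. state survey 441 days ago vs limit 365 → not met
6. infection-control audit 260 days ago vs limit 365 → met
7. professional liability coverage $1,850,000 < $1,925,000 → not met
8. registered nurses on call 1 < 3 → not met
9. elopement drill 66 days ago vs limit 60 → not met
10. dietary services review 50 days ago vs limit 45 → not met
11. resident trust fund surety bond $50,000 < $65,000 → not met
Not met: 9 of 11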